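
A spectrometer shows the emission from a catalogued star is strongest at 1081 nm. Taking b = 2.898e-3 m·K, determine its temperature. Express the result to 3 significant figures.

T ≈ 2.68×10³ K

Wien's law gives T = b/λ_max = (2.898×10⁻³ m·K)/(1.081×10⁻⁶ m) = 2.68×10³ K.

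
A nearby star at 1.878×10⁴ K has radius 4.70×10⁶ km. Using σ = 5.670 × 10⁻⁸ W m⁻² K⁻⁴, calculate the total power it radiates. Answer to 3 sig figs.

P ≈ 1.96×10³⁰ W

Surface area A = 4πR² = 4π(4.70×10⁹ m)² = 2.77591×10²⁰ m².
P = σAT⁴ = 5.670×10⁻⁸ × 2.77591×10²⁰ × (1.878×10⁴)⁴ = 1.96×10³⁰ W.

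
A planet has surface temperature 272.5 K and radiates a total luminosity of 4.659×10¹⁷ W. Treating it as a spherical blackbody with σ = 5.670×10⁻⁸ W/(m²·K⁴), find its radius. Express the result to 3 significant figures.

L = 4πR²σT⁴ ⇒ R = √(L/(4πσT⁴)).
σT⁴ = 312.643 W/m², so R = √(4.659×10¹⁷/(4π×312.643)) = 1.09×10⁷ m.

R ≈ 1.09×10⁷ m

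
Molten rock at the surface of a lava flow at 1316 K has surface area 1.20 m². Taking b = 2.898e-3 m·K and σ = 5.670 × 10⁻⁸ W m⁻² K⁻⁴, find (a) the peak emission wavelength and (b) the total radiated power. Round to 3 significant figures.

λ_max ≈ 2.20×10³ nm; P ≈ 2.04×10⁵ W

(a) λ_max = b/T = 2.898×10⁻³/1316 = 2.202×10⁻⁶ m = 2.20×10³ nm.
Area A = 1.20 m².
(b) P = σAT⁴ = 5.670×10⁻⁸×1.20×(1316)⁴ = 2.04×10⁵ W.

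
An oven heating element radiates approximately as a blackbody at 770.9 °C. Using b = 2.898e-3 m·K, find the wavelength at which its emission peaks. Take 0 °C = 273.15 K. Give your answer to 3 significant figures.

T = 770.9 °C + 273.15 = 1044.05 K.
Wien's displacement law: λ_max = b/T = (2.898×10⁻³ m·K)/(1044.05 K) = 2.776×10⁻⁶ m.
That is 2.78 μm, in the infrared range.

λ_max ≈ 2.78 μm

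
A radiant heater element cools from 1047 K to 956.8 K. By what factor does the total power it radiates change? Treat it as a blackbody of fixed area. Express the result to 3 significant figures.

P ∝ T⁴, so P₂/P₁ = (T₂/T₁)⁴ = (956.8/1047)⁴ = (0.913849)⁴ = 0.697.

P₂/P₁ ≈ 0.697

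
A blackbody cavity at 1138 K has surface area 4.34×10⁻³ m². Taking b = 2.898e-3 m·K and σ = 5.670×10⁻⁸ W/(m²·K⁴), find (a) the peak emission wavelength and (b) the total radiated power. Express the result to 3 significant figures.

(a) λ_max = b/T = 2.898×10⁻³/1138 = 2.547×10⁻⁶ m = 2.55×10³ nm.
Area A = 4.34×10⁻³ m².
(b) P = σAT⁴ = 5.670×10⁻⁸×4.34×10⁻³×(1138)⁴ = 413 W.

λ_max ≈ 2.55×10³ nm; P ≈ 413 W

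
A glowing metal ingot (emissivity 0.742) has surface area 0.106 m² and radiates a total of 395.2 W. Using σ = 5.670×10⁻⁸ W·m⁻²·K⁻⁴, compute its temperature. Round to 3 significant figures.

Area A = 0.106 m².
P = εσAT⁴ ⇒ T = (P/(εσA))^(1/4) = (395.2/(0.742×5.670×10⁻⁸×0.106))^(1/4) = 546 K.

T ≈ 546 K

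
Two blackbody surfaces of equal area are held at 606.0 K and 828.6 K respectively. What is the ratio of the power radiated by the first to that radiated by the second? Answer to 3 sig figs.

P₁/P₂ ≈ 0.286

With equal areas, P₁/P₂ = (T₁/T₂)⁴ = (606.0/828.6)⁴ = 0.286.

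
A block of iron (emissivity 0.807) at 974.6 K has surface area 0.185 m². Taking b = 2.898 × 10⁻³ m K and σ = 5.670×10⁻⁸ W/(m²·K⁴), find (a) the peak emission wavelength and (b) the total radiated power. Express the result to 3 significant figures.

(a) λ_max = b/T = 2.898×10⁻³/974.6 = 2.974×10⁻⁶ m = 2.97 μm.
Area A = 0.185 m².
(b) P = εσAT⁴ = 0.807×5.670×10⁻⁸×0.185×(974.6)⁴ = 7.64×10³ W.

λ_max ≈ 2.97 μm; P ≈ 7.64×10³ W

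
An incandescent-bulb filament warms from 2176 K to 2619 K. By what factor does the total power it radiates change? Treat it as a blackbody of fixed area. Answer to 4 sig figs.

P ∝ T⁴, so P₂/P₁ = (T₂/T₁)⁴ = (2619/2176)⁴ = (1.20358)⁴ = 2.098.

P₂/P₁ ≈ 2.098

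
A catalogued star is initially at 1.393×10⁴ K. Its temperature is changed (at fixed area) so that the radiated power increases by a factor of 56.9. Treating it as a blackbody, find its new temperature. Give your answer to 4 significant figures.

T₂ ≈ 3.826×10⁴ K

P ∝ T⁴, so T₂/T₁ = (P₂/P₁)^(1/4) = (56.9)^(1/4) = 2.74649.
T₂ = 1.393×10⁴ × 2.74649 = 3.826×10⁴ K.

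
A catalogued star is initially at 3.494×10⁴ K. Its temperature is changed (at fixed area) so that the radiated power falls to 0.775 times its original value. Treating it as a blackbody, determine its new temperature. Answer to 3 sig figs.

T₂ ≈ 3.28×10⁴ K

P ∝ T⁴, so T₂/T₁ = (P₂/P₁)^(1/4) = (0.775)^(1/4) = 0.938265.
T₂ = 3.494×10⁴ × 0.938265 = 3.28×10⁴ K.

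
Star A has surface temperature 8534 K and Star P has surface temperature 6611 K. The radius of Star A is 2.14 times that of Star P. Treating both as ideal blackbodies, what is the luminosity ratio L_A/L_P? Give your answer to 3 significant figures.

L ∝ R²T⁴, so L_A/L_P = (R_A/R_P)²(T_A/T_P)⁴ = (2.14)² × (8534/6611)⁴ = 4.5796 × 2.77678 = 12.7.

L_A/L_P ≈ 12.7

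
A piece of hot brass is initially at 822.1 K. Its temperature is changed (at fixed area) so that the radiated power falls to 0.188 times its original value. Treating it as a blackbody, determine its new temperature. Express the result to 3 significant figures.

P ∝ T⁴, so T₂/T₁ = (P₂/P₁)^(1/4) = (0.188)^(1/4) = 0.658475.
T₂ = 822.1 × 0.658475 = 541 K.

T₂ ≈ 541 K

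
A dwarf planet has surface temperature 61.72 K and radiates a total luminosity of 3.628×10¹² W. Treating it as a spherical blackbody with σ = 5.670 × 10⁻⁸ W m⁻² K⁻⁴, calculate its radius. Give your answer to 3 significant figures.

L = 4πR²σT⁴ ⇒ R = √(L/(4πσT⁴)).
σT⁴ = 0.822786 W/m², so R = √(3.628×10¹²/(4π×0.822786)) = 5.92×10⁵ m.

R ≈ 5.92×10⁵ m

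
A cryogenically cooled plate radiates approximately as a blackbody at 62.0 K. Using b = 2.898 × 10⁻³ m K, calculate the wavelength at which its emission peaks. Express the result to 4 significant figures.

Wien's displacement law: λ_max = b/T = (2.898×10⁻³ m·K)/(62.0 K) = 4.6742×10⁻⁵ m.
That is 46.74 μm, in the infrared range.

λ_max ≈ 46.74 μm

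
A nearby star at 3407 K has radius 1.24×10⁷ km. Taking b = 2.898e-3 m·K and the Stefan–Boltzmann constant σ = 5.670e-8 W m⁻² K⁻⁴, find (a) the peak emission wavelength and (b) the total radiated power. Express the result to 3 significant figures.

λ_max ≈ 0.851 μm; P ≈ 1.48×10²⁸ W

(a) λ_max = b/T = 2.898×10⁻³/3407 = 8.506×10⁻⁷ m = 0.851 μm.
Surface area A = 4πR² = 4π(1.24×10¹⁰ m)² = 1.93221×10²¹ m².
(b) P = σAT⁴ = 5.670×10⁻⁸×1.93221×10²¹×(3407)⁴ = 1.48×10²⁸ W.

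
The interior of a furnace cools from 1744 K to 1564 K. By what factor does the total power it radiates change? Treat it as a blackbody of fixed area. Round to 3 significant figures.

P ∝ T⁴, so P₂/P₁ = (T₂/T₁)⁴ = (1564/1744)⁴ = (0.896789)⁴ = 0.647.

P₂/P₁ ≈ 0.647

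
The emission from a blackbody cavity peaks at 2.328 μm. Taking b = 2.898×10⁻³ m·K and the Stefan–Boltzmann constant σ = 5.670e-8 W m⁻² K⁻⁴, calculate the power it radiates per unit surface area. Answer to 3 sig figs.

I ≈ 1.36×10⁵ W/m²

Wien's law: T = b/λ_max = 2.898×10⁻³/2.328×10⁻⁶ = 1244.85 K.
Then I = σT⁴ = 5.670×10⁻⁸×(1244.85)⁴ = 1.36×10⁵ W/m².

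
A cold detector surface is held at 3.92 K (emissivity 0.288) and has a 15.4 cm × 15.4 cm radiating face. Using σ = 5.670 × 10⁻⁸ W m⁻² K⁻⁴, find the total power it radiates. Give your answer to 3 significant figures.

Area A = 0.154 × 0.154 = 0.023716 m².
P = εσAT⁴ = 0.288 × 5.670×10⁻⁸ × 0.023716 × (3.92)⁴ = 9.14×10⁻⁸ W.

P ≈ 9.14×10⁻⁸ W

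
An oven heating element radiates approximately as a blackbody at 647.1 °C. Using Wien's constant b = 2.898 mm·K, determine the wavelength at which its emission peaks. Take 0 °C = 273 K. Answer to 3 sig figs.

λ_max ≈ 3.15 μm

T = 647.1 °C + 273 = 920.1 K.
Wien's displacement law: λ_max = b/T = (2.898×10⁻³ m·K)/(920.1 K) = 3.150×10⁻⁶ m.
That is 3.15 μm, in the infrared range.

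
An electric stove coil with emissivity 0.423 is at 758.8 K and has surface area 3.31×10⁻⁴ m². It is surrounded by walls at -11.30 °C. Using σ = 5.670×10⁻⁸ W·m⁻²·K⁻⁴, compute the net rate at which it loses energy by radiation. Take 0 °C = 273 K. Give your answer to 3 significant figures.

Surroundings: T = -11.30 °C + 273 = 261.70 K.
Area A = 3.31×10⁻⁴ m².
Net radiated power P_net = εσA(T⁴ − T₀⁴) = 0.423×5.670×10⁻⁸×3.31×10⁻⁴×(758.8⁴ − 261.70⁴).
T⁴ − T₀⁴ = 3.31520×10¹¹ − 4.69045×10⁹ = 3.26830×10¹¹ K⁴, so P_net = 2.59 W.

Net loss ≈ 2.59 W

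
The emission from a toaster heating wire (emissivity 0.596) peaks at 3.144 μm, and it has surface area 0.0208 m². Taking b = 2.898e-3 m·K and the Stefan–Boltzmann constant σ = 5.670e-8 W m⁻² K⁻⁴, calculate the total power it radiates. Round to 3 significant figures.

Wien's law: T = b/λ_max = 2.898×10⁻³/3.144×10⁻⁶ = 921.756 K.
Area A = 0.0208 m².
Then P = εσAT⁴ = 0.596×5.670×10⁻⁸×0.0208×(921.756)⁴ = 507 W.

P ≈ 507 W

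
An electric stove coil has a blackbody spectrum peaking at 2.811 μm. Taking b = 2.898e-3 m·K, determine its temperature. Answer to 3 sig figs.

Wien's law gives T = b/λ_max = (2.898×10⁻³ m·K)/(2.811×10⁻⁶ m) = 1.03×10³ K.

T ≈ 1.03×10³ K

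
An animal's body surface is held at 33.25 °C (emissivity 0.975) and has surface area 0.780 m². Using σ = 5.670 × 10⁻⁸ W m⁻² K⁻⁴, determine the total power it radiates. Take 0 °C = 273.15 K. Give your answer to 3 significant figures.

T = 33.25 °C + 273.15 = 306.40 K.
Area A = 0.780 m².
P = εσAT⁴ = 0.975 × 5.670×10⁻⁸ × 0.780 × (306.40)⁴ = 380 W.

P ≈ 380 W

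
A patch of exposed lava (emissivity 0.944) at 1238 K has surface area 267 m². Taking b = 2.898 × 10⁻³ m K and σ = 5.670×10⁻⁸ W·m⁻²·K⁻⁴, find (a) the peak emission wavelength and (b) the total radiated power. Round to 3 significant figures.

(a) λ_max = b/T = 2.898×10⁻³/1238 = 2.341×10⁻⁶ m = 2.34 μm.
Area A = 267 m².
(b) P = εσAT⁴ = 0.944×5.670×10⁻⁸×267×(1238)⁴ = 3.36×10⁷ W.

λ_max ≈ 2.34 μm; P ≈ 3.36×10⁷ W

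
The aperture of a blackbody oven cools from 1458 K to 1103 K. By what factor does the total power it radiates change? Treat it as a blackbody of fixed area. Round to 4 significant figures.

P ∝ T⁴, so P₂/P₁ = (T₂/T₁)⁴ = (1103/1458)⁴ = (0.756516)⁴ = 0.3275.

P₂/P₁ ≈ 0.3275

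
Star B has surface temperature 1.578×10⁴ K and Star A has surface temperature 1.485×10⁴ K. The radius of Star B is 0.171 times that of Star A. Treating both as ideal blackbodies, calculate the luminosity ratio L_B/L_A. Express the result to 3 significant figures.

L_B/L_A ≈ 0.0373

L ∝ R²T⁴, so L_B/L_A = (R_B/R_A)²(T_B/T_A)⁴ = (0.171)² × (1.578×10⁴/1.485×10⁴)⁴ = 0.029241 × 1.27504 = 0.0373.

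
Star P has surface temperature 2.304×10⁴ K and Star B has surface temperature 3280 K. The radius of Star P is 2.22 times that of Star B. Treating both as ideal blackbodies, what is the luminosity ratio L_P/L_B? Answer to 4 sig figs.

L ∝ R²T⁴, so L_P/L_B = (R_P/R_B)²(T_P/T_B)⁴ = (2.22)² × (2.304×10⁴/3280)⁴ = 4.9284 × 2434.64 = 1.200×10⁴.

L_P/L_B ≈ 1.200×10⁴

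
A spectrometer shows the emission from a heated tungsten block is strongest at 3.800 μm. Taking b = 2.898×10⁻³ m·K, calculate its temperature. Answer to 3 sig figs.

Wien's law gives T = b/λ_max = (2.898×10⁻³ m·K)/(3.800×10⁻⁶ m) = 763 K.

T ≈ 763 K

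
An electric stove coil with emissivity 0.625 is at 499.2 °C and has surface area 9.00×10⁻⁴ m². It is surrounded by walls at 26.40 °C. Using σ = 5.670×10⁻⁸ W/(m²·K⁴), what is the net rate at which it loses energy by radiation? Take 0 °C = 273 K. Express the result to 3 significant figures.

T = 499.2 °C + 273 = 772.2 K.
Surroundings: T = 26.40 °C + 273 = 299.40 K.
Area A = 9.00×10⁻⁴ m².
Net radiated power P_net = εσA(T⁴ − T₀⁴) = 0.625×5.670×10⁻⁸×9.00×10⁻⁴×(772.2⁴ − 299.40⁴).
T⁴ − T₀⁴ = 3.55565×10¹¹ − 8.03539×10⁹ = 3.47530×10¹¹ K⁴, so P_net = 11.1 W.

Net loss ≈ 11.1 W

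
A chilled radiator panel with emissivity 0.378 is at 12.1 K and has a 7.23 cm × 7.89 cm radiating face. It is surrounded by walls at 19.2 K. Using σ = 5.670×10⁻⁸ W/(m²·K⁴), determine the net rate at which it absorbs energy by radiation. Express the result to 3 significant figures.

Area A = 0.0723 × 0.0789 = 5.70447×10⁻³ m².
Net radiated power P_net = εσA(T⁴ − T₀⁴) = 0.378×5.670×10⁻⁸×5.70447×10⁻³×(12.1⁴ − 19.2⁴).
T⁴ − T₀⁴ = 21435.9 − 1.35895×10⁵ = -1.14459×10⁵ K⁴, so P_net = -1.40×10⁻⁵ W — negative, meaning a net gain of 1.40×10⁻⁵ W.

Net gain ≈ 1.40×10⁻⁵ W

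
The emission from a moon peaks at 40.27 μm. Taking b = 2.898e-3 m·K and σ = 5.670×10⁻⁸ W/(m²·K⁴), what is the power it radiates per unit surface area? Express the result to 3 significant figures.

I ≈ 1.52 W/m²

Wien's law: T = b/λ_max = 2.898×10⁻³/4.027×10⁻⁵ = 71.9642 K.
Then I = σT⁴ = 5.670×10⁻⁸×(71.9642)⁴ = 1.52 W/m².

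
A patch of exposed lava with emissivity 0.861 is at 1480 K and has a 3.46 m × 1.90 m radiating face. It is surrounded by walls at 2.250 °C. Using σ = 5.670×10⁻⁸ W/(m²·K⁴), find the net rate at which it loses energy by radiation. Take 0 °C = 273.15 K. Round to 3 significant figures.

Net loss ≈ 1.54×10⁶ W

Surroundings: T = 2.250 °C + 273.15 = 275.400 K.
Area A = 3.46 × 1.90 = 6.574 m².
Net radiated power P_net = εσA(T⁴ − T₀⁴) = 0.861×5.670×10⁻⁸×6.574×(1480⁴ − 275.400⁴).
T⁴ − T₀⁴ = 4.79785×10¹² − 5.75249×10⁹ = 4.79210×10¹² K⁴, so P_net = 1.54×10⁶ W.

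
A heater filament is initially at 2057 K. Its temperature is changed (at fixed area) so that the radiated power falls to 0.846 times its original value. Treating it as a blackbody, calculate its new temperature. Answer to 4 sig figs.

T₂ ≈ 1973 K

P ∝ T⁴, so T₂/T₁ = (P₂/P₁)^(1/4) = (0.846)^(1/4) = 0.959053.
T₂ = 2057 × 0.959053 = 1973 K.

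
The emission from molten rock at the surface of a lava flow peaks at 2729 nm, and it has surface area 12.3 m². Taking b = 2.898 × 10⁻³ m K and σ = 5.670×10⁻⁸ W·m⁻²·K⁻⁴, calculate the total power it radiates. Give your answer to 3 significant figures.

P ≈ 8.87×10⁵ W

Wien's law: T = b/λ_max = 2.898×10⁻³/2.729×10⁻⁶ = 1061.93 K.
Area A = 12.3 m².
Then P = σAT⁴ = 5.670×10⁻⁸×12.3×(1061.93)⁴ = 8.87×10⁵ W.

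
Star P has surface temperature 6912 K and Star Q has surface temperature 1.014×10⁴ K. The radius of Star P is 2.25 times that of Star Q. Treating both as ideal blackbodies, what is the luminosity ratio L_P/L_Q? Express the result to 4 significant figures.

L_P/L_Q ≈ 1.093

L ∝ R²T⁴, so L_P/L_Q = (R_P/R_Q)²(T_P/T_Q)⁴ = (2.25)² × (6912/1.014×10⁴)⁴ = 5.0625 × 0.215905 = 1.093.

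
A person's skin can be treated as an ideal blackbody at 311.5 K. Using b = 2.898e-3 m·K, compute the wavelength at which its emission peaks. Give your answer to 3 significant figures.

λ_max ≈ 9.30 μm

Wien's displacement law: λ_max = b/T = (2.898×10⁻³ m·K)/(311.5 K) = 9.303×10⁻⁶ m.
That is 9.30 μm, in the infrared range.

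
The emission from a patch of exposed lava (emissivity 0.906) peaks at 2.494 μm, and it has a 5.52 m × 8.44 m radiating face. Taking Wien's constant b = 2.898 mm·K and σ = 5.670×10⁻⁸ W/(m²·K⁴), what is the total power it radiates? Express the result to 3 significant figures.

Wien's law: T = b/λ_max = 2.898×10⁻³/2.494×10⁻⁶ = 1161.99 K.
Area A = 5.52 × 8.44 = 46.5888 m².
Then P = εσAT⁴ = 0.906×5.670×10⁻⁸×46.5888×(1161.99)⁴ = 4.36×10⁶ W.

P ≈ 4.36×10⁶ W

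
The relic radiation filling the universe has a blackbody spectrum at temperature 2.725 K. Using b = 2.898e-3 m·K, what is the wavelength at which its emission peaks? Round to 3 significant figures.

λ_max ≈ 1.06×10⁻³ m

Wien's displacement law: λ_max = b/T = (2.898×10⁻³ m·K)/(2.725 K) = 1.063×10⁻³ m.
That is 1.06×10⁻³ m, in the microwave range.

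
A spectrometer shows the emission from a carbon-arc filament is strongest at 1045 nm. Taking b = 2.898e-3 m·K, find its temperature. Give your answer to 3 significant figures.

Wien's law gives T = b/λ_max = (2.898×10⁻³ m·K)/(1.045×10⁻⁶ m) = 2.77×10³ K.

T ≈ 2.77×10³ K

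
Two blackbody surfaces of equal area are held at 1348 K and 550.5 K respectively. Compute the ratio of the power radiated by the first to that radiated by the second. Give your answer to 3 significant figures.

With equal areas, P₁/P₂ = (T₁/T₂)⁴ = (1348/550.5)⁴ = 36.0.

P₁/P₂ ≈ 36.0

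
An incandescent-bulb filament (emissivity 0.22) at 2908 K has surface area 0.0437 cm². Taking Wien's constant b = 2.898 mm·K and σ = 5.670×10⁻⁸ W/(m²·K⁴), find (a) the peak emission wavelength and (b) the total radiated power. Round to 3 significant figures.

λ_max ≈ 997 nm; P ≈ 3.90 W

(a) λ_max = b/T = 2.898×10⁻³/2908 = 9.966×10⁻⁷ m = 997 nm.
Area A = 0.0437 cm² = 4.37×10⁻⁶ m².
(b) P = εσAT⁴ = 0.22×5.670×10⁻⁸×4.37×10⁻⁶×(2908)⁴ = 3.90 W.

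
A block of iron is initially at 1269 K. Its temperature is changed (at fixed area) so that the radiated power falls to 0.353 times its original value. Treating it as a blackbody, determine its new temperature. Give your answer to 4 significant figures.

P ∝ T⁴, so T₂/T₁ = (P₂/P₁)^(1/4) = (0.353)^(1/4) = 0.770803.
T₂ = 1269 × 0.770803 = 978.1 K.

T₂ ≈ 978.1 K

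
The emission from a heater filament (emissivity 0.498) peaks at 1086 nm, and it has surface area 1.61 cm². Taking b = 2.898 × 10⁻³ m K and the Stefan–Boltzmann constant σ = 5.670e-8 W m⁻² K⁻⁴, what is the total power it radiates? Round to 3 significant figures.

Wien's law: T = b/λ_max = 2.898×10⁻³/1.086×10⁻⁶ = 2668.51 K.
Area A = 1.61 cm² = 1.61×10⁻⁴ m².
Then P = εσAT⁴ = 0.498×5.670×10⁻⁸×1.61×10⁻⁴×(2668.51)⁴ = 231 W.

P ≈ 231 W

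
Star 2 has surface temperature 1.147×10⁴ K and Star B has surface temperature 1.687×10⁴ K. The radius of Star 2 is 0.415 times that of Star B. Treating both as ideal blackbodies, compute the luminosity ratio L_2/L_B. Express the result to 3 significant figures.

L_2/L_B ≈ 0.0368

L ∝ R²T⁴, so L_2/L_B = (R_2/R_B)²(T_2/T_B)⁴ = (0.415)² × (1.147×10⁴/1.687×10⁴)⁴ = 0.172225 × 0.213694 = 0.0368.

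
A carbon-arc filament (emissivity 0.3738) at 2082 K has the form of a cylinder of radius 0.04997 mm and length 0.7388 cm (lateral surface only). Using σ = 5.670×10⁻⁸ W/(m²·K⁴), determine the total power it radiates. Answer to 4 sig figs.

P ≈ 0.9238 W

Lateral area A = 2πrL = 2π×4.997×10⁻⁵×7.388×10⁻³ = 2.31962×10⁻⁶ m².
P = εσAT⁴ = 0.3738 × 5.670×10⁻⁸ × 2.31962×10⁻⁶ × (2082)⁴ = 0.9238 W.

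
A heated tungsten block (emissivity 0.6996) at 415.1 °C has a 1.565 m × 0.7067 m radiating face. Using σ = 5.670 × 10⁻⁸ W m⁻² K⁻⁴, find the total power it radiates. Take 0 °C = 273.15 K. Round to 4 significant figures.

P ≈ 9844 W

T = 415.1 °C + 273.15 = 688.25 K.
Area A = 1.565 × 0.7067 = 1.10599 m².
P = εσAT⁴ = 0.6996 × 5.670×10⁻⁸ × 1.10599 × (688.25)⁴ = 9844 W.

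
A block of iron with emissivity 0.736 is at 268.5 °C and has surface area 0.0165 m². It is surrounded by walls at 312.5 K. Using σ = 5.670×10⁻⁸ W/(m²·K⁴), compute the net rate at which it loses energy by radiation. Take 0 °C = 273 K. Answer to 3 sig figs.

Net loss ≈ 52.6 W

T = 268.5 °C + 273 = 541.5 K.
Area A = 0.0165 m².
Net radiated power P_net = εσA(T⁴ − T₀⁴) = 0.736×5.670×10⁻⁸×0.0165×(541.5⁴ − 312.5⁴).
T⁴ − T₀⁴ = 8.59793×10¹⁰ − 9.53674×10⁹ = 7.64426×10¹⁰ K⁴, so P_net = 52.6 W.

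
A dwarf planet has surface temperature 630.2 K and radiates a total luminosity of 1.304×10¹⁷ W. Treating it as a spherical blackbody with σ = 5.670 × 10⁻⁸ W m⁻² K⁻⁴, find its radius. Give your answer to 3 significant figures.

L = 4πR²σT⁴ ⇒ R = √(L/(4πσT⁴)).
σT⁴ = 8943.28 W/m², so R = √(1.304×10¹⁷/(4π×8943.28)) = 1.08×10⁶ m.

R ≈ 1.08×10⁶ m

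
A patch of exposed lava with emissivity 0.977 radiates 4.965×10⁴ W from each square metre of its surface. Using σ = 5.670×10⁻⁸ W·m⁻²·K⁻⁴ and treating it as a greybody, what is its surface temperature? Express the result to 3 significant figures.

I = εσT⁴, so T = (I/εσ)^(1/4) = (4.965×10⁴/(0.977×5.670×10⁻⁸))^(1/4) = 973 K.

T ≈ 973 K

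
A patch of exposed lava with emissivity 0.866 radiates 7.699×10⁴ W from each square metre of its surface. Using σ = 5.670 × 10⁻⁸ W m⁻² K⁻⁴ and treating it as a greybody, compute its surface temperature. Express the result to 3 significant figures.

I = εσT⁴, so T = (I/εσ)^(1/4) = (7.699×10⁴/(0.866×5.670×10⁻⁸))^(1/4) = 1.12×10³ K.

T ≈ 1.12×10³ K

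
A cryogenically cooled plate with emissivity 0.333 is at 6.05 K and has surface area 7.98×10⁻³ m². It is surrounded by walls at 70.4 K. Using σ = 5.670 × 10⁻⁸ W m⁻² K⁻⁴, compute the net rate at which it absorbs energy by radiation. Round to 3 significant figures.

Area A = 7.98×10⁻³ m².
Net radiated power P_net = εσA(T⁴ − T₀⁴) = 0.333×5.670×10⁻⁸×7.98×10⁻³×(6.05⁴ − 70.4⁴).
T⁴ − T₀⁴ = 1339.74 − 2.45635×10⁷ = -2.45622×10⁷ K⁴, so P_net = -3.70×10⁻³ W — negative, meaning a net gain of 3.70×10⁻³ W.

Net gain ≈ 3.70×10⁻³ W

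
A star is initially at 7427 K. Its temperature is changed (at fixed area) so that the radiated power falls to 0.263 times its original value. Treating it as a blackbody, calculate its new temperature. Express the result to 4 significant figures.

T₂ ≈ 5319 K

P ∝ T⁴, so T₂/T₁ = (P₂/P₁)^(1/4) = (0.263)^(1/4) = 0.716125.
T₂ = 7427 × 0.716125 = 5319 K.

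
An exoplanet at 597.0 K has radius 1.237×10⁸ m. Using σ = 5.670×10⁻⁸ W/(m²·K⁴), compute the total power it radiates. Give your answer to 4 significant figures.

P ≈ 1.385×10²¹ W

Surface area A = 4πR² = 4π(1.237×10⁸ m)² = 1.92287×10¹⁷ m².
P = σAT⁴ = 5.670×10⁻⁸ × 1.92287×10¹⁷ × (597.0)⁴ = 1.385×10²¹ W.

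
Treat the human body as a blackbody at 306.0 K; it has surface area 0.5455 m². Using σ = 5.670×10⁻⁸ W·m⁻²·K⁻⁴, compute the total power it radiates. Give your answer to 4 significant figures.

P ≈ 271.2 W

Area A = 0.5455 m².
P = σAT⁴ = 5.670×10⁻⁸ × 0.5455 × (306.0)⁴ = 271.2 W.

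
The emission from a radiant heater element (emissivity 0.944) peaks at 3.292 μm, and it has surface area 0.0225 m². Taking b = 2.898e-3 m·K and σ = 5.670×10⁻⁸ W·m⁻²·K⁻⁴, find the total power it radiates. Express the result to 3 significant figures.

Wien's law: T = b/λ_max = 2.898×10⁻³/3.292×10⁻⁶ = 880.316 K.
Area A = 0.0225 m².
Then P = εσAT⁴ = 0.944×5.670×10⁻⁸×0.0225×(880.316)⁴ = 723 W.

P ≈ 723 W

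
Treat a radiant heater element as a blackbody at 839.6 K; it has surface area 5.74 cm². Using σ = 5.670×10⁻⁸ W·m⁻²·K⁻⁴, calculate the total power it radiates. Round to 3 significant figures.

Area A = 5.74 cm² = 5.74×10⁻⁴ m².
P = σAT⁴ = 5.670×10⁻⁸ × 5.74×10⁻⁴ × (839.6)⁴ = 16.2 W.

P ≈ 16.2 W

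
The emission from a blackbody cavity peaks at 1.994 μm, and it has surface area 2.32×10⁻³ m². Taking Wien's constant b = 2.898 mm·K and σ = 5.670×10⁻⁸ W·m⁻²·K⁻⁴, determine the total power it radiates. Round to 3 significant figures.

P ≈ 587 W

Wien's law: T = b/λ_max = 2.898×10⁻³/1.994×10⁻⁶ = 1453.36 K.
Area A = 2.32×10⁻³ m².
Then P = σAT⁴ = 5.670×10⁻⁸×2.32×10⁻³×(1453.36)⁴ = 587 W.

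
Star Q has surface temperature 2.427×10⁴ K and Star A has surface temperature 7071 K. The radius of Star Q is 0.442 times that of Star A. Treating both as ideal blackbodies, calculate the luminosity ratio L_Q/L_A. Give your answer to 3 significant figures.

L_Q/L_A ≈ 27.1

L ∝ R²T⁴, so L_Q/L_A = (R_Q/R_A)²(T_Q/T_A)⁴ = (0.442)² × (2.427×10⁴/7071)⁴ = 0.195364 × 138.789 = 27.1.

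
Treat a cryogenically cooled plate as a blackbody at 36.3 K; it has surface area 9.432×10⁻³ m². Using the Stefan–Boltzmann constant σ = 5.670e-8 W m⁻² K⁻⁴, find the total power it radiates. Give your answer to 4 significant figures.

Area A = 9.432×10⁻³ m².
P = σAT⁴ = 5.670×10⁻⁸ × 9.432×10⁻³ × (36.3)⁴ = 9.286×10⁻⁴ W.

P ≈ 9.286×10⁻⁴ W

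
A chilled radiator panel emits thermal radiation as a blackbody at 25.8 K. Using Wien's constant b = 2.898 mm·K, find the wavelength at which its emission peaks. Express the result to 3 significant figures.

λ_max ≈ 1.12×10⁻⁴ m

Wien's displacement law: λ_max = b/T = (2.898×10⁻³ m·K)/(25.8 K) = 1.123×10⁻⁴ m.
That is 1.12×10⁻⁴ m, in the infrared range.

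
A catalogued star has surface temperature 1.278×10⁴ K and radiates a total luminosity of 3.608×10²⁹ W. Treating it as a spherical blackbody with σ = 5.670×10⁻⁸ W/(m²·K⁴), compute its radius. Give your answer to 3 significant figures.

L = 4πR²σT⁴ ⇒ R = √(L/(4πσT⁴)).
σT⁴ = 1.51254×10⁹ W/m², so R = √(3.608×10²⁹/(4π×1.51254×10⁹)) = 4.36×10⁹ m.

R ≈ 4.36×10⁹ m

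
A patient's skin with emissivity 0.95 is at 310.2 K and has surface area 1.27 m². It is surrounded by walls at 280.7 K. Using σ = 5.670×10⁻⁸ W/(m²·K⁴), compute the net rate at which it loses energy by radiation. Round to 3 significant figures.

Net loss ≈ 209 W

Area A = 1.27 m².
Net radiated power P_net = εσA(T⁴ − T₀⁴) = 0.95×5.670×10⁻⁸×1.27×(310.2⁴ − 280.7⁴).
T⁴ − T₀⁴ = 9.25907×10⁹ − 6.20826×10⁹ = 3.05081×10⁹ K⁴, so P_net = 209 W.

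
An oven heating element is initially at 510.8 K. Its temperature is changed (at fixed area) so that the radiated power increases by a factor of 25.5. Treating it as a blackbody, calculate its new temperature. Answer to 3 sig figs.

T₂ ≈ 1.15×10³ K

P ∝ T⁴, so T₂/T₁ = (P₂/P₁)^(1/4) = (25.5)^(1/4) = 2.24717.
T₂ = 510.8 × 2.24717 = 1.15×10³ K.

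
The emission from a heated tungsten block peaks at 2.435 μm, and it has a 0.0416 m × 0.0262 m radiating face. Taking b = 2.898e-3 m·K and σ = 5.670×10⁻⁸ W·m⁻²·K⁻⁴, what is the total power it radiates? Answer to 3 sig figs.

P ≈ 124 W

Wien's law: T = b/λ_max = 2.898×10⁻³/2.435×10⁻⁶ = 1190.14 K.
Area A = 0.0416 × 0.0262 = 1.08992×10⁻³ m².
Then P = σAT⁴ = 5.670×10⁻⁸×1.08992×10⁻³×(1190.14)⁴ = 124 W.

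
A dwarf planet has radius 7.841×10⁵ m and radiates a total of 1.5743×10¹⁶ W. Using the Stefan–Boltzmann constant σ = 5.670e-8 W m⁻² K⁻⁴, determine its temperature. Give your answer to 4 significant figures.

Surface area A = 4πR² = 4π(7.841×10⁵ m)² = 7.72597×10¹² m².
P = σAT⁴ ⇒ T = (P/(σA))^(1/4) = (1.5743×10¹⁶/(5.670×10⁻⁸×7.72597×10¹²))^(1/4) = 435.4 K.

T ≈ 435.4 K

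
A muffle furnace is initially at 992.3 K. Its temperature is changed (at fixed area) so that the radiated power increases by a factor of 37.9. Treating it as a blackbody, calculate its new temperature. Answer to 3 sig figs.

P ∝ T⁴, so T₂/T₁ = (P₂/P₁)^(1/4) = (37.9)^(1/4) = 2.48119.
T₂ = 992.3 × 2.48119 = 2.46×10³ K.

T₂ ≈ 2.46×10³ K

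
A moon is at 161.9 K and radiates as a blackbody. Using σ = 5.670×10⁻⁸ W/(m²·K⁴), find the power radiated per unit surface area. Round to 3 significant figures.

I ≈ 39.0 W/m²

Stefan–Boltzmann: I = σT⁴ = 5.670×10⁻⁸ × (161.9)⁴ = 39.0 W/m².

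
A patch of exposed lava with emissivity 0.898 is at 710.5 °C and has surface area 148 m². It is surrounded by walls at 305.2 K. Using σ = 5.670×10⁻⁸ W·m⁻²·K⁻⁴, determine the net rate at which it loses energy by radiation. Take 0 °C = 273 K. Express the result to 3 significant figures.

Net loss ≈ 6.99×10⁶ W

T = 710.5 °C + 273 = 983.5 K.
Area A = 148 m².
Net radiated power P_net = εσA(T⁴ − T₀⁴) = 0.898×5.670×10⁻⁸×148×(983.5⁴ − 305.2⁴).
T⁴ − T₀⁴ = 9.35616×10¹¹ − 8.67637×10⁹ = 9.26940×10¹¹ K⁴, so P_net = 6.99×10⁶ W.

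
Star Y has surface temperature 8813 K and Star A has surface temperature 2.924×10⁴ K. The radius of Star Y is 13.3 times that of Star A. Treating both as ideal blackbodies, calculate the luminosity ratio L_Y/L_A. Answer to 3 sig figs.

L ∝ R²T⁴, so L_Y/L_A = (R_Y/R_A)²(T_Y/T_A)⁴ = (13.3)² × (8813/2.924×10⁴)⁴ = 176.89 × 8.25250×10⁻³ = 1.46.

L_Y/L_A ≈ 1.46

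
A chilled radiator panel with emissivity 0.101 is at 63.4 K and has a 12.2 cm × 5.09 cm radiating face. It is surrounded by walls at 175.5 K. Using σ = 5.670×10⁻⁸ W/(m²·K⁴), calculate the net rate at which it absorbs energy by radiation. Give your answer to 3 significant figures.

Area A = 0.122 × 0.0509 = 6.2098×10⁻³ m².
Net radiated power P_net = εσA(T⁴ − T₀⁴) = 0.101×5.670×10⁻⁸×6.2098×10⁻³×(63.4⁴ − 175.5⁴).
T⁴ − T₀⁴ = 1.61569×10⁷ − 9.48655×10⁸ = -9.32498×10⁸ K⁴, so P_net = -0.0332 W — negative, meaning a net gain of 0.0332 W.

Net gain ≈ 0.0332 W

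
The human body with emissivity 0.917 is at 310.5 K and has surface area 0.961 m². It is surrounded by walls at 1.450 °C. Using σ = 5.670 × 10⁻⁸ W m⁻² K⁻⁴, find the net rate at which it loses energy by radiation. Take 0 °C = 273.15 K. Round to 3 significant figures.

Net loss ≈ 180 W

Surroundings: T = 1.450 °C + 273.15 = 274.600 K.
Area A = 0.961 m².
Net radiated power P_net = εσA(T⁴ − T₀⁴) = 0.917×5.670×10⁻⁸×0.961×(310.5⁴ − 274.600⁴).
T⁴ − T₀⁴ = 9.29494×10⁹ − 5.68594×10⁹ = 3.60900×10⁹ K⁴, so P_net = 180 W.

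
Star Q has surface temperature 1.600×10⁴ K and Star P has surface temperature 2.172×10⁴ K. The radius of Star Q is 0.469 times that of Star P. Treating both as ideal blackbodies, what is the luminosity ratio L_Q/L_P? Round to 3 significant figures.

L ∝ R²T⁴, so L_Q/L_P = (R_Q/R_P)²(T_Q/T_P)⁴ = (0.469)² × (1.600×10⁴/2.172×10⁴)⁴ = 0.219961 × 0.294470 = 0.0648.

L_Q/L_P ≈ 0.0648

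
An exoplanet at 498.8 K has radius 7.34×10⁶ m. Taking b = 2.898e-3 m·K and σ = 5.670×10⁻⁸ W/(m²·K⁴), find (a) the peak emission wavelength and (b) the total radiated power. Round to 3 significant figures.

λ_max ≈ 5.81 μm; P ≈ 2.38×10¹⁸ W

(a) λ_max = b/T = 2.898×10⁻³/498.8 = 5.810×10⁻⁶ m = 5.81 μm.
Surface area A = 4πR² = 4π(7.34×10⁶ m)² = 6.77021×10¹⁴ m².
(b) P = σAT⁴ = 5.670×10⁻⁸×6.77021×10¹⁴×(498.8)⁴ = 2.38×10¹⁸ W.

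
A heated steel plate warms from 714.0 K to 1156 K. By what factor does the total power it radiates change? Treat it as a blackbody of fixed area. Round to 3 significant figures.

P₂/P₁ ≈ 6.87

P ∝ T⁴, so P₂/P₁ = (T₂/T₁)⁴ = (1156/714.0)⁴ = (1.61905)⁴ = 6.87.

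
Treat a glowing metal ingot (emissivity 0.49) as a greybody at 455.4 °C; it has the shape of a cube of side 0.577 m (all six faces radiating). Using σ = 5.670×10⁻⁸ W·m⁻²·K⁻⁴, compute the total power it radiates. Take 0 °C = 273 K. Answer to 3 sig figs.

T = 455.4 °C + 273 = 728.4 K.
Area A = 6s² = 6×(0.577 m)² = 1.99757 m².
P = εσAT⁴ = 0.49 × 5.670×10⁻⁸ × 1.99757 × (728.4)⁴ = 1.56×10⁴ W.

P ≈ 1.56×10⁴ W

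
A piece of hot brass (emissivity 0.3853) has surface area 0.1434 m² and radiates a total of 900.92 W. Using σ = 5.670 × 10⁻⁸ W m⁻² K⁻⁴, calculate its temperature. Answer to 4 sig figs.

T ≈ 732.3 K

Area A = 0.1434 m².
P = εσAT⁴ ⇒ T = (P/(εσA))^(1/4) = (900.92/(0.3853×5.670×10⁻⁸×0.1434))^(1/4) = 732.3 K.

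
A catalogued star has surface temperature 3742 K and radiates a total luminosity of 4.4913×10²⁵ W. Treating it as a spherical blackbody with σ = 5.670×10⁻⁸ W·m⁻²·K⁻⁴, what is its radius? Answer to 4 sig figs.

R ≈ 5.670×10⁸ m

L = 4πR²σT⁴ ⇒ R = √(L/(4πσT⁴)).
σT⁴ = 1.11173×10⁷ W/m², so R = √(4.4913×10²⁵/(4π×1.11173×10⁷)) = 5.670×10⁸ m.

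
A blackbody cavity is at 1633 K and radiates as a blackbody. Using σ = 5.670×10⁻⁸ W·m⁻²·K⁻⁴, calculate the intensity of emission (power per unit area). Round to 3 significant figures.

Stefan–Boltzmann: I = σT⁴ = 5.670×10⁻⁸ × (1633)⁴ = 4.03×10⁵ W/m².

I ≈ 4.03×10⁵ W/m²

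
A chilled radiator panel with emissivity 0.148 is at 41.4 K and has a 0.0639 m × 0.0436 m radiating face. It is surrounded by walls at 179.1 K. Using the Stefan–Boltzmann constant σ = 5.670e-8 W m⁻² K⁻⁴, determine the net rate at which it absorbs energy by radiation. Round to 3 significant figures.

Net gain ≈ 0.0240 W

Area A = 0.0639 × 0.0436 = 2.78604×10⁻³ m².
Net radiated power P_net = εσA(T⁴ − T₀⁴) = 0.148×5.670×10⁻⁸×2.78604×10⁻³×(41.4⁴ − 179.1⁴).
T⁴ − T₀⁴ = 2.93766×10⁶ − 1.02892×10⁹ = -1.02598×10⁹ K⁴, so P_net = -0.0240 W — negative, meaning a net gain of 0.0240 W.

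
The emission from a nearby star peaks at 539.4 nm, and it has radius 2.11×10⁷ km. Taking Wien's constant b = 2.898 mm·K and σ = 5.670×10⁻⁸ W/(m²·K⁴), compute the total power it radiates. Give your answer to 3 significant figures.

P ≈ 2.64×10²⁹ W

Wien's law: T = b/λ_max = 2.898×10⁻³/5.394×10⁻⁷ = 5372.64 K.
Surface area A = 4πR² = 4π(2.11×10¹⁰ m)² = 5.59467×10²¹ m².
Then P = σAT⁴ = 5.670×10⁻⁸×5.59467×10²¹×(5372.64)⁴ = 2.64×10²⁹ W.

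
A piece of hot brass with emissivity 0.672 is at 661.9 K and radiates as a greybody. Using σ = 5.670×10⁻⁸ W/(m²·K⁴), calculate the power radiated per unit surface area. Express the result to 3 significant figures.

I ≈ 7.31×10³ W/m²

Stefan–Boltzmann: I = εσT⁴ = 0.672 × 5.670×10⁻⁸ × (661.9)⁴ = 7.31×10³ W/m².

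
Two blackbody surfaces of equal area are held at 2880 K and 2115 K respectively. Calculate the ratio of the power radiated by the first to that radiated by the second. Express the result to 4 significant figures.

With equal areas, P₁/P₂ = (T₁/T₂)⁴ = (2880/2115)⁴ = 3.438.

P₁/P₂ ≈ 3.438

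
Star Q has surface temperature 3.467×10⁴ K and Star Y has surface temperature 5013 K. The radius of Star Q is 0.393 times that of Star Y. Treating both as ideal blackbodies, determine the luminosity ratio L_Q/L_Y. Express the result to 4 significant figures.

L ∝ R²T⁴, so L_Q/L_Y = (R_Q/R_Y)²(T_Q/T_Y)⁴ = (0.393)² × (3.467×10⁴/5013)⁴ = 0.154449 × 2287.83 = 353.4.

L_Q/L_Y ≈ 353.4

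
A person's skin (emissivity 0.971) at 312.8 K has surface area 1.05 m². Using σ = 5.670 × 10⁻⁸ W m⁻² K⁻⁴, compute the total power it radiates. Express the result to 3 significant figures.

P ≈ 553 W

Area A = 1.05 m².
P = εσAT⁴ = 0.971 × 5.670×10⁻⁸ × 1.05 × (312.8)⁴ = 553 W.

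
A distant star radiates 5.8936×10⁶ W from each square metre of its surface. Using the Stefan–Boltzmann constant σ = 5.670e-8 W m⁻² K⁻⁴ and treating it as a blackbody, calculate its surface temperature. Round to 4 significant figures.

T ≈ 3193 K

I = σT⁴, so T = (I/σ)^(1/4) = (5.8936×10⁶/(5.670×10⁻⁸))^(1/4) = 3193 K.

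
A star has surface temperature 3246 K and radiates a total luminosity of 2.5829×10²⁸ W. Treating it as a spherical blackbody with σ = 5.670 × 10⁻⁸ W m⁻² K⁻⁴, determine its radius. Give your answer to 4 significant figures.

L = 4πR²σT⁴ ⇒ R = √(L/(4πσT⁴)).
σT⁴ = 6.29473×10⁶ W/m², so R = √(2.5829×10²⁸/(4π×6.29473×10⁶)) = 1.807×10¹⁰ m.

R ≈ 1.807×10¹⁰ m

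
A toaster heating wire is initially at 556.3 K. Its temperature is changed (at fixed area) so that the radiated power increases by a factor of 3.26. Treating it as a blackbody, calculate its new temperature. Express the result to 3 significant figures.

T₂ ≈ 748 K

P ∝ T⁴, so T₂/T₁ = (P₂/P₁)^(1/4) = (3.26)^(1/4) = 1.34371.
T₂ = 556.3 × 1.34371 = 748 K.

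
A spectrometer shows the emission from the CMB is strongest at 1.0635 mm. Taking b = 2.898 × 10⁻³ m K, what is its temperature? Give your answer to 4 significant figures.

Wien's law gives T = b/λ_max = (2.898×10⁻³ m·K)/(1.0635×10⁻³ m) = 2.725 K.

T ≈ 2.725 K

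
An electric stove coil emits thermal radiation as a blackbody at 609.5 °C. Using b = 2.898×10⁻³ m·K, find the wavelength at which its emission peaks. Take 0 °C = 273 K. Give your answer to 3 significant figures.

λ_max ≈ 3.28 μm

T = 609.5 °C + 273 = 882.5 K.
Wien's displacement law: λ_max = b/T = (2.898×10⁻³ m·K)/(882.5 K) = 3.284×10⁻⁶ m.
That is 3.28 μm, in the infrared range.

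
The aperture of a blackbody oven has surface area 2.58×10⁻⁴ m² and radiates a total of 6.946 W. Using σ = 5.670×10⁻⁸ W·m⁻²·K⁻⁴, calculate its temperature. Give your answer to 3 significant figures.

T ≈ 830 K

Area A = 2.58×10⁻⁴ m².
P = σAT⁴ ⇒ T = (P/(σA))^(1/4) = (6.946/(5.670×10⁻⁸×2.58×10⁻⁴))^(1/4) = 830 K.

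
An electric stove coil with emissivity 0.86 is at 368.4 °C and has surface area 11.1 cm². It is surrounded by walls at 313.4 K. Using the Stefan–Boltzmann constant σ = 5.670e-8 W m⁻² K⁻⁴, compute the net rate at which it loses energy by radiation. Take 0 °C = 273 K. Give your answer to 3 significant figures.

T = 368.4 °C + 273 = 641.4 K.
Area A = 11.1 cm² = 1.11×10⁻³ m².
Net radiated power P_net = εσA(T⁴ − T₀⁴) = 0.86×5.670×10⁻⁸×1.11×10⁻³×(641.4⁴ − 313.4⁴).
T⁴ − T₀⁴ = 1.69245×10¹¹ − 9.64708×10⁹ = 1.59598×10¹¹ K⁴, so P_net = 8.64 W.

Net loss ≈ 8.64 W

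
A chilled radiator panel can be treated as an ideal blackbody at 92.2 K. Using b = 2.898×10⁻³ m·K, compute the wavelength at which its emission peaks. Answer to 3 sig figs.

λ_max ≈ 31.4 μm

Wien's displacement law: λ_max = b/T = (2.898×10⁻³ m·K)/(92.2 K) = 3.143×10⁻⁵ m.
That is 31.4 μm, in the infrared range.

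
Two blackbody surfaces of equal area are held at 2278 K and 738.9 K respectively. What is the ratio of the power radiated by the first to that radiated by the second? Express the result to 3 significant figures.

With equal areas, P₁/P₂ = (T₁/T₂)⁴ = (2278/738.9)⁴ = 90.3.

P₁/P₂ ≈ 90.3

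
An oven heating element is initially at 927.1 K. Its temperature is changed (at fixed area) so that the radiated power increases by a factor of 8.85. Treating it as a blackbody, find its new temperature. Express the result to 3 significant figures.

T₂ ≈ 1.60×10³ K

P ∝ T⁴, so T₂/T₁ = (P₂/P₁)^(1/4) = (8.85)^(1/4) = 1.72479.
T₂ = 927.1 × 1.72479 = 1.60×10³ K.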